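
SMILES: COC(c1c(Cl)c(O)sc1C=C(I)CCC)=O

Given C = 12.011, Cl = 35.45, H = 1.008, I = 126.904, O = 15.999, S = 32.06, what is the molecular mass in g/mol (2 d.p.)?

386.63

Molecular formula: C11H12ClIO3S.
M = 11×12.011 + 1×35.45 + 12×1.008 + 1×126.904 + 3×15.999 + 1×32.06 = 386.63 g/mol.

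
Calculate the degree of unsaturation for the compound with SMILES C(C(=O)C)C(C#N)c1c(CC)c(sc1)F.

Molecular formula from the SMILES: C11H12FNOS.
DoU = (2C + 2 + N − H − X)/2 = (2·11 + 2 + 1 − 12 − 1)/2 = 12/2 = 6.
(Structurally: 1 ring(s) + 5 π bond(s) = 6.)

6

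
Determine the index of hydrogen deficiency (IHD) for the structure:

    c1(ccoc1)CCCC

Molecular formula from the SMILES: C8H12O.
DoU = (2C + 2 + N − H − X)/2 = (2·8 + 2 + 0 − 12 − 0)/2 = 6/2 = 3.
(Structurally: 1 ring(s) + 2 π bond(s) = 3.)

3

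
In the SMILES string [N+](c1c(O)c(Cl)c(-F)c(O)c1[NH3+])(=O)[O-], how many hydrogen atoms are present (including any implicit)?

Hydrogens are implicit in SMILES; fill each atom to its normal valence:
  6 × C (aromatic): no H
  2 × O: 1 H each → 2
  1 × Cl: no H
  1 × F: no H
  1 × N (charge +1): 3 H
  1 × N (charge +1): no H
  1 × O: no H
  1 × O (charge -1): no H
  Total hydrogens = 5.

5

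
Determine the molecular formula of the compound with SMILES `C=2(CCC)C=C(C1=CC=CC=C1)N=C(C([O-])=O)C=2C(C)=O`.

C17H16NO3-

Heavy atoms from the SMILES: 17 C, 1 N, 3 O.
Implicit hydrogens by atom environment:
  6 × C (aromatic): 1 H each → 6
  5 × C (aromatic): no H
  2 × C: 3 H each → 6
  2 × C: 2 H each → 4
  2 × C: no H
  2 × O: no H
  1 × N (aromatic): no H
  1 × O (charge -1): no H
  Total hydrogens = 16.
Net charge -1.
Molecular formula: C17H16NO3-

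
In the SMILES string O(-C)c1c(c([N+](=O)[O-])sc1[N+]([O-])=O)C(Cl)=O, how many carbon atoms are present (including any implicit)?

6

The symbol for carbon appears 6 times in the SMILES. Lowercase c denotes aromatic carbon and counts toward C.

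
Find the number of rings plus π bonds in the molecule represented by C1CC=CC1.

Molecular formula from the SMILES: C5H8.
DoU = (2C + 2 + N − H − X)/2 = (2·5 + 2 + 0 − 8 − 0)/2 = 4/2 = 2.
(Structurally: 1 ring(s) + 1 π bond(s) = 2.)

2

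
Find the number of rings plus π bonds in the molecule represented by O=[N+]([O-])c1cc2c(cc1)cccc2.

8

Molecular formula from the SMILES: C10H7NO2.
DoU = (2C + 2 + N − H − X)/2 = (2·10 + 2 + 1 − 7 − 0)/2 = 16/2 = 8.
(Structurally: 2 ring(s) + 6 π bond(s) = 8.)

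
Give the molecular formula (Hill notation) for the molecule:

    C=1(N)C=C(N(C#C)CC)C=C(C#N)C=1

Heavy atoms from the SMILES: 11 C, 3 N.
Implicit hydrogens by atom environment:
  3 × C (aromatic): 1 H each → 3
  3 × C (aromatic): no H
  2 × C: no H
  2 × N: no H
  1 × C: 3 H
  1 × C: 2 H
  1 × C: 1 H
  1 × N: 2 H
  Total hydrogens = 11.
Molecular formula: C11H11N3

C11H11N3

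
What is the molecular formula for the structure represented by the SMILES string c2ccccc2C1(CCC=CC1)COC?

C14H18O

Heavy atoms from the SMILES: 14 C, 1 O.
Implicit hydrogens by atom environment:
  5 × C (aromatic): 1 H each → 5
  4 × C: 2 H each → 8
  2 × C: 1 H each → 2
  1 × C: 3 H
  1 × C: no H
  1 × C (aromatic): no H
  1 × O: no H
  Total hydrogens = 18.
Molecular formula: C14H18O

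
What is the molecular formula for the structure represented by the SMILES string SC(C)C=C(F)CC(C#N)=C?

C8H10FNS

Heavy atoms from the SMILES: 8 C, 1 F, 1 N, 1 S.
Implicit hydrogens by atom environment:
  3 × C: no H
  2 × C: 2 H each → 4
  2 × C: 1 H each → 2
  1 × C: 3 H
  1 × F: no H
  1 × N: no H
  1 × S: 1 H
  Total hydrogens = 10.
Molecular formula: C8H10FNS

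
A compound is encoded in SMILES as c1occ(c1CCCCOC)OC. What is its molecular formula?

Heavy atoms from the SMILES: 10 C, 3 O.
Implicit hydrogens by atom environment:
  4 × C: 2 H each → 8
  2 × C: 3 H each → 6
  2 × C (aromatic): 1 H each → 2
  2 × C (aromatic): no H
  2 × O: no H
  1 × O (aromatic): no H
  Total hydrogens = 16.
Molecular formula: C10H16O3

C10H16O3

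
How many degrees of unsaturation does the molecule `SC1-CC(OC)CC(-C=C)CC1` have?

Molecular formula from the SMILES: C10H18OS.
DoU = (2C + 2 + N − H − X)/2 = (2·10 + 2 + 0 − 18 − 0)/2 = 4/2 = 2.
(Structurally: 1 ring(s) + 1 π bond(s) = 2.)

2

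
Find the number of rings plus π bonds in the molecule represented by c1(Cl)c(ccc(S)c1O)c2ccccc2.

Molecular formula from the SMILES: C12H9ClOS.
DoU = (2C + 2 + N − H − X)/2 = (2·12 + 2 + 0 − 9 − 1)/2 = 16/2 = 8.
(Structurally: 2 ring(s) + 6 π bond(s) = 8.)

8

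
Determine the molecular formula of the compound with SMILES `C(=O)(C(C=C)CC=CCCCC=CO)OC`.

C13H20O3

Heavy atoms from the SMILES: 13 C, 3 O.
Implicit hydrogens by atom environment:
  6 × C: 1 H each → 6
  5 × C: 2 H each → 10
  2 × O: no H
  1 × C: 3 H
  1 × C: no H
  1 × O: 1 H
  Total hydrogens = 20.
Molecular formula: C13H20O3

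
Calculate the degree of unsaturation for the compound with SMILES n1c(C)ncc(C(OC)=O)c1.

Molecular formula from the SMILES: C7H8N2O2.
DoU = (2C + 2 + N − H − X)/2 = (2·7 + 2 + 2 − 8 − 0)/2 = 10/2 = 5.
(Structurally: 1 ring(s) + 4 π bond(s) = 5.)

5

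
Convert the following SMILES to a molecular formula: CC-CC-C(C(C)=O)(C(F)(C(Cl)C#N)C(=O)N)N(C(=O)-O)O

C12H17ClFN3O5

Heavy atoms from the SMILES: 12 C, 1 Cl, 1 F, 3 N, 5 O.
Implicit hydrogens by atom environment:
  6 × C: no H
  3 × C: 2 H each → 6
  3 × O: no H
  2 × C: 3 H each → 6
  2 × N: no H
  2 × O: 1 H each → 2
  1 × C: 1 H
  1 × Cl: no H
  1 × F: no H
  1 × N: 2 H
  Total hydrogens = 17.
Molecular formula: C12H17ClFN3O5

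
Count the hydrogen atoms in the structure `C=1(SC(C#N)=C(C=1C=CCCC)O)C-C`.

15

Hydrogens are implicit in SMILES; fill each atom to its normal valence:
  4 × C (aromatic): no H
  3 × C: 2 H each → 6
  2 × C: 3 H each → 6
  2 × C: 1 H each → 2
  1 × C: no H
  1 × N: no H
  1 × O: 1 H
  1 × S (aromatic): no H
  Total hydrogens = 15.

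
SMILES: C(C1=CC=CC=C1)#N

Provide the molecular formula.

C7H5N

Heavy atoms from the SMILES: 7 C, 1 N.
Implicit hydrogens by atom environment:
  5 × C (aromatic): 1 H each → 5
  1 × C (aromatic): no H
  1 × C: no H
  1 × N: no H
  Total hydrogens = 5.
Molecular formula: C7H5N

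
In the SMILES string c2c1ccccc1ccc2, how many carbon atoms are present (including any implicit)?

10

The symbol for carbon appears 10 times in the SMILES. Lowercase c denotes aromatic carbon and counts toward C.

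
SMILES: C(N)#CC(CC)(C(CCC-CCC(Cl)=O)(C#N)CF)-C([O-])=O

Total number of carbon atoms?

15

The symbol for carbon appears 15 times in the SMILES. (Cl is a single chlorine, not C + l.)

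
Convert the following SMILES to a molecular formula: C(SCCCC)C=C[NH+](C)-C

Heavy atoms from the SMILES: 9 C, 1 N, 1 S.
Implicit hydrogens by atom environment:
  4 × C: 2 H each → 8
  3 × C: 3 H each → 9
  2 × C: 1 H each → 2
  1 × N (charge +1): 1 H
  1 × S: no H
  Total hydrogens = 20.
Net charge +1.
Molecular formula: C9H20NS+

C9H20NS+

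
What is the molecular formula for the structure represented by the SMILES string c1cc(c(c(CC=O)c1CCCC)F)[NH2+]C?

C13H19FNO+

Heavy atoms from the SMILES: 13 C, 1 F, 1 N, 1 O.
Implicit hydrogens by atom environment:
  4 × C: 2 H each → 8
  4 × C (aromatic): no H
  2 × C: 3 H each → 6
  2 × C (aromatic): 1 H each → 2
  1 × C: 1 H
  1 × F: no H
  1 × N (charge +1): 2 H
  1 × O: no H
  Total hydrogens = 19.
Net charge +1.
Molecular formula: C13H19FNO+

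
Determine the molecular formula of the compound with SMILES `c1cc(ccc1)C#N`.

Heavy atoms from the SMILES: 7 C, 1 N.
Implicit hydrogens by atom environment:
  5 × C (aromatic): 1 H each → 5
  1 × C (aromatic): no H
  1 × C: no H
  1 × N: no H
  Total hydrogens = 5.
Molecular formula: C7H5N

C7H5N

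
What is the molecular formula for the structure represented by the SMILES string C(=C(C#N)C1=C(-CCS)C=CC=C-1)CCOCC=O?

C15H17NO2S

Heavy atoms from the SMILES: 15 C, 1 N, 2 O, 1 S.
Implicit hydrogens by atom environment:
  5 × C: 2 H each → 10
  4 × C (aromatic): 1 H each → 4
  2 × C: 1 H each → 2
  2 × C: no H
  2 × C (aromatic): no H
  2 × O: no H
  1 × N: no H
  1 × S: 1 H
  Total hydrogens = 17.
Molecular formula: C15H17NO2S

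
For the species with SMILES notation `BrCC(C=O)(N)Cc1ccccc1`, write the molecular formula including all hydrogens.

C10H12BrNO

Heavy atoms from the SMILES: 1 Br, 10 C, 1 N, 1 O.
Implicit hydrogens by atom environment:
  5 × C (aromatic): 1 H each → 5
  2 × C: 2 H each → 4
  1 × Br: no H
  1 × C: 1 H
  1 × C: no H
  1 × C (aromatic): no H
  1 × N: 2 H
  1 × O: no H
  Total hydrogens = 12.
Molecular formula: C10H12BrNO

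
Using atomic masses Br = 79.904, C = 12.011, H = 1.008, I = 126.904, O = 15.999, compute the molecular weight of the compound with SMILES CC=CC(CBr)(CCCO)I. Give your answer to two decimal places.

Molecular formula: C8H14BrIO.
M = 1×79.904 + 8×12.011 + 14×1.008 + 1×126.904 + 1×15.999 = 333.01 g/mol.

333.01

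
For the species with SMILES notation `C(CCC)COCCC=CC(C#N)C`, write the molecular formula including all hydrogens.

C12H21NO

Heavy atoms from the SMILES: 12 C, 1 N, 1 O.
Implicit hydrogens by atom environment:
  6 × C: 2 H each → 12
  3 × C: 1 H each → 3
  2 × C: 3 H each → 6
  1 × C: no H
  1 × N: no H
  1 × O: no H
  Total hydrogens = 21.
Molecular formula: C12H21NO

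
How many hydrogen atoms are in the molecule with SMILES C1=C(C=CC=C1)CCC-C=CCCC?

20

Hydrogens are implicit in SMILES; fill each atom to its normal valence:
  5 × C: 2 H each → 10
  5 × C (aromatic): 1 H each → 5
  2 × C: 1 H each → 2
  1 × C: 3 H
  1 × C (aromatic): no H
  Total hydrogens = 20.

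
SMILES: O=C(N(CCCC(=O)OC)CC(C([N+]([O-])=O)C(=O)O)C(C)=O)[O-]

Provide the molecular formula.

C12H17N2O9-

Heavy atoms from the SMILES: 12 C, 2 N, 9 O.
Implicit hydrogens by atom environment:
  6 × O: no H
  4 × C: 2 H each → 8
  4 × C: no H
  2 × C: 3 H each → 6
  2 × C: 1 H each → 2
  2 × O (charge -1): no H
  1 × N: no H
  1 × N (charge +1): no H
  1 × O: 1 H
  Total hydrogens = 17.
Net charge -1.
Molecular formula: C12H17N2O9-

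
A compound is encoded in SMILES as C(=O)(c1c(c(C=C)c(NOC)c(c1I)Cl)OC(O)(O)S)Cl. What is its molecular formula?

Heavy atoms from the SMILES: 11 C, 2 Cl, 1 I, 1 N, 5 O, 1 S.
Implicit hydrogens by atom environment:
  6 × C (aromatic): no H
  3 × O: no H
  2 × C: no H
  2 × Cl: no H
  2 × O: 1 H each → 2
  1 × C: 3 H
  1 × C: 2 H
  1 × C: 1 H
  1 × I: no H
  1 × N: 1 H
  1 × S: 1 H
  Total hydrogens = 10.
Molecular formula: C11H10Cl2INO5S

C11H10Cl2INO5S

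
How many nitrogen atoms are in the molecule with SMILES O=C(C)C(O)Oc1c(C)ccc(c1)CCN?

1

The symbol for nitrogen appears 1 time in the SMILES.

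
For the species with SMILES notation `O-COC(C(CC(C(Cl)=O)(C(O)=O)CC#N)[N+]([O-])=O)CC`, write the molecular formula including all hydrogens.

Heavy atoms from the SMILES: 11 C, 1 Cl, 2 N, 7 O.
Implicit hydrogens by atom environment:
  4 × C: 2 H each → 8
  4 × C: no H
  4 × O: no H
  2 × C: 1 H each → 2
  2 × O: 1 H each → 2
  1 × C: 3 H
  1 × Cl: no H
  1 × N (charge +1): no H
  1 × N: no H
  1 × O (charge -1): no H
  Total hydrogens = 15.
Molecular formula: C11H15ClN2O7

C11H15ClN2O7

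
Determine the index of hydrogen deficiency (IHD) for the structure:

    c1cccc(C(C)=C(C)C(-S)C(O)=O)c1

6

Molecular formula from the SMILES: C12H14O2S.
DoU = (2C + 2 + N − H − X)/2 = (2·12 + 2 + 0 − 14 − 0)/2 = 12/2 = 6.
(Structurally: 1 ring(s) + 5 π bond(s) = 6.)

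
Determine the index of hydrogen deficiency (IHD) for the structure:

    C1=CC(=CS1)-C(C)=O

Molecular formula from the SMILES: C6H6OS.
DoU = (2C + 2 + N − H − X)/2 = (2·6 + 2 + 0 − 6 − 0)/2 = 8/2 = 4.
(Structurally: 1 ring(s) + 3 π bond(s) = 4.)

4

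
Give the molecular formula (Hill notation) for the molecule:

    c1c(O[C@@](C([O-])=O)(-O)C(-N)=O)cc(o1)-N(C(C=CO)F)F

Heavy atoms from the SMILES: 10 C, 2 F, 2 N, 7 O.
Implicit hydrogens by atom environment:
  3 × C: 1 H each → 3
  3 × C: no H
  3 × O: no H
  2 × C (aromatic): 1 H each → 2
  2 × C (aromatic): no H
  2 × F: no H
  2 × O: 1 H each → 2
  1 × N: 2 H
  1 × N: no H
  1 × O (aromatic): no H
  1 × O (charge -1): no H
  Total hydrogens = 9.
Net charge -1.
Molecular formula: C10H9F2N2O7-

C10H9F2N2O7-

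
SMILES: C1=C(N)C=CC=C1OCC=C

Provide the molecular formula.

C9H11NO

Heavy atoms from the SMILES: 9 C, 1 N, 1 O.
Implicit hydrogens by atom environment:
  4 × C (aromatic): 1 H each → 4
  2 × C: 2 H each → 4
  2 × C (aromatic): no H
  1 × C: 1 H
  1 × N: 2 H
  1 × O: no H
  Total hydrogens = 11.
Molecular formula: C9H11NO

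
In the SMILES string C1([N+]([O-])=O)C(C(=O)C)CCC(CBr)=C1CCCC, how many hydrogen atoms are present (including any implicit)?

20

Hydrogens are implicit in SMILES; fill each atom to its normal valence:
  6 × C: 2 H each → 12
  3 × C: no H
  2 × C: 3 H each → 6
  2 × C: 1 H each → 2
  2 × O: no H
  1 × Br: no H
  1 × N (charge +1): no H
  1 × O (charge -1): no H
  Total hydrogens = 20.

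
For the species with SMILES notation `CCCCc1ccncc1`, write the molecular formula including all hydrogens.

Heavy atoms from the SMILES: 9 C, 1 N.
Implicit hydrogens by atom environment:
  4 × C (aromatic): 1 H each → 4
  3 × C: 2 H each → 6
  1 × C: 3 H
  1 × C (aromatic): no H
  1 × N (aromatic): no H
  Total hydrogens = 13.
Molecular formula: C9H13N

C9H13N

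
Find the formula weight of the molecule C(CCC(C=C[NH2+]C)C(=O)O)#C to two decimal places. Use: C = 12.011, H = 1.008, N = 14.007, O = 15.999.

Molecular formula: C9H14NO2+.
M = 9×12.011 + 14×1.008 + 1×14.007 + 2×15.999 = 168.22 g/mol.

168.22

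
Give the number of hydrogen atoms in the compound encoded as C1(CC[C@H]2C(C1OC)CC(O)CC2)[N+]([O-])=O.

19

Hydrogens are implicit in SMILES; fill each atom to its normal valence:
  5 × C: 2 H each → 10
  5 × C: 1 H each → 5
  2 × O: no H
  1 × C: 3 H
  1 × N (charge +1): no H
  1 × O: 1 H
  1 × O (charge -1): no H
  Total hydrogens = 19.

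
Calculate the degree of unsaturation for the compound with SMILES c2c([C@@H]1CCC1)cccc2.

5

Molecular formula from the SMILES: C10H12.
DoU = (2C + 2 + N − H − X)/2 = (2·10 + 2 + 0 − 12 − 0)/2 = 10/2 = 5.
(Structurally: 2 ring(s) + 3 π bond(s) = 5.)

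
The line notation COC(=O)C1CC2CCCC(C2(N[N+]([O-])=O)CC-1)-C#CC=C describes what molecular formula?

C16H22N2O4

Heavy atoms from the SMILES: 16 C, 2 N, 4 O.
Implicit hydrogens by atom environment:
  7 × C: 2 H each → 14
  4 × C: 1 H each → 4
  4 × C: no H
  3 × O: no H
  1 × C: 3 H
  1 × N: 1 H
  1 × N (charge +1): no H
  1 × O (charge -1): no H
  Total hydrogens = 22.
Molecular formula: C16H22N2O4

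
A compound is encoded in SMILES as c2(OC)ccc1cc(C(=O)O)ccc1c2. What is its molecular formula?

Heavy atoms from the SMILES: 12 C, 3 O.
Implicit hydrogens by atom environment:
  6 × C (aromatic): 1 H each → 6
  4 × C (aromatic): no H
  2 × O: no H
  1 × C: 3 H
  1 × C: no H
  1 × O: 1 H
  Total hydrogens = 10.
Molecular formula: C12H10O3

C12H10O3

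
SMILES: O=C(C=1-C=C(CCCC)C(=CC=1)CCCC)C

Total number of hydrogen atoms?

24

Hydrogens are implicit in SMILES; fill each atom to its normal valence:
  6 × C: 2 H each → 12
  3 × C: 3 H each → 9
  3 × C (aromatic): 1 H each → 3
  3 × C (aromatic): no H
  1 × C: no H
  1 × O: no H
  Total hydrogens = 24.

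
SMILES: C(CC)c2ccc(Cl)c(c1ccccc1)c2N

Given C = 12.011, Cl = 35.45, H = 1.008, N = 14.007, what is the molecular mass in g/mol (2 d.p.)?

245.75

Molecular formula: C15H16ClN.
M = 15×12.011 + 1×35.45 + 16×1.008 + 1×14.007 = 245.75 g/mol.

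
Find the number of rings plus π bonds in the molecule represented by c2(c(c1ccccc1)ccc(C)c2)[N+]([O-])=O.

9

Molecular formula from the SMILES: C13H11NO2.
DoU = (2C + 2 + N − H − X)/2 = (2·13 + 2 + 1 − 11 − 0)/2 = 18/2 = 9.
(Structurally: 2 ring(s) + 7 π bond(s) = 9.)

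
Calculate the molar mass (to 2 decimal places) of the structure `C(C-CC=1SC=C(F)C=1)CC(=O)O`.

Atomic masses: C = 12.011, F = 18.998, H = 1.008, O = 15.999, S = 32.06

Molecular formula: C9H11FO2S.
M = 9×12.011 + 1×18.998 + 11×1.008 + 2×15.999 + 1×32.06 = 202.24 g/mol.

202.24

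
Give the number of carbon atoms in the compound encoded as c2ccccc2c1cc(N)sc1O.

The symbol for carbon appears 10 times in the SMILES. Lowercase c denotes aromatic carbon and counts toward C.

10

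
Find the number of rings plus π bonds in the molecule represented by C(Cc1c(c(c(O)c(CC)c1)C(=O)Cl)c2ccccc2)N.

Molecular formula from the SMILES: C17H18ClNO2.
DoU = (2C + 2 + N − H − X)/2 = (2·17 + 2 + 1 − 18 − 1)/2 = 18/2 = 9.
(Structurally: 2 ring(s) + 7 π bond(s) = 9.)

9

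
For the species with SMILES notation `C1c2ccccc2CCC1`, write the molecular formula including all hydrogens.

C10H12

Heavy atoms from the SMILES: 10 C.
Implicit hydrogens by atom environment:
  4 × C: 2 H each → 8
  4 × C (aromatic): 1 H each → 4
  2 × C (aromatic): no H
  Total hydrogens = 12.
Molecular formula: C10H12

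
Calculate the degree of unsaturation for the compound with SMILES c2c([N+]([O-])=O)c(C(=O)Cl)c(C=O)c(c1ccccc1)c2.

Molecular formula from the SMILES: C14H8ClNO4.
DoU = (2C + 2 + N − H − X)/2 = (2·14 + 2 + 1 − 8 − 1)/2 = 22/2 = 11.
(Structurally: 2 ring(s) + 9 π bond(s) = 11.)

11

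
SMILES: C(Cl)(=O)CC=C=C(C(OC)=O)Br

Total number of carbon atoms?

The symbol for carbon appears 7 times in the SMILES. (Cl is a single chlorine, not C + l.)

7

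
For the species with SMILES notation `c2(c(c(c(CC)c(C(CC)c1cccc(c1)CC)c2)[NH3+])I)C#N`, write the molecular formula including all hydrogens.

C20H24IN2+

Heavy atoms from the SMILES: 20 C, 1 I, 2 N.
Implicit hydrogens by atom environment:
  7 × C (aromatic): no H
  5 × C (aromatic): 1 H each → 5
  3 × C: 3 H each → 9
  3 × C: 2 H each → 6
  1 × C: 1 H
  1 × C: no H
  1 × I: no H
  1 × N (charge +1): 3 H
  1 × N: no H
  Total hydrogens = 24.
Net charge +1.
Molecular formula: C20H24IN2+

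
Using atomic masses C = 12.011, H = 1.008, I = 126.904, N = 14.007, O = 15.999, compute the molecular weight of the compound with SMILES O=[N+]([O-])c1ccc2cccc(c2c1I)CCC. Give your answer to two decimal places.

341.15

Molecular formula: C13H12INO2.
M = 13×12.011 + 12×1.008 + 1×126.904 + 1×14.007 + 2×15.999 = 341.15 g/mol.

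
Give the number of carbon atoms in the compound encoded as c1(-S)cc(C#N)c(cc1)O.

The symbol for carbon appears 7 times in the SMILES. Lowercase c denotes aromatic carbon and counts toward C.

7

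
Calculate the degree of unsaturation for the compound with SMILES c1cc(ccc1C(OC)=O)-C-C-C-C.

Molecular formula from the SMILES: C12H16O2.
DoU = (2C + 2 + N − H − X)/2 = (2·12 + 2 + 0 − 16 − 0)/2 = 10/2 = 5.
(Structurally: 1 ring(s) + 4 π bond(s) = 5.)

5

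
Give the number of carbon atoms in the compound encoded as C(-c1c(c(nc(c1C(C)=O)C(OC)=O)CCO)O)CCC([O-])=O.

The symbol for carbon appears 15 times in the SMILES. Lowercase c denotes aromatic carbon and counts toward C.

15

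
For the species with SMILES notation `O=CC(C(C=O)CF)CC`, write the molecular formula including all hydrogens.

Heavy atoms from the SMILES: 7 C, 1 F, 2 O.
Implicit hydrogens by atom environment:
  4 × C: 1 H each → 4
  2 × C: 2 H each → 4
  2 × O: no H
  1 × C: 3 H
  1 × F: no H
  Total hydrogens = 11.
Molecular formula: C7H11FO2

C7H11FO2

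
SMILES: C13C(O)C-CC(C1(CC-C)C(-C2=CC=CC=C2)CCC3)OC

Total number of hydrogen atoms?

30

Hydrogens are implicit in SMILES; fill each atom to its normal valence:
  7 × C: 2 H each → 14
  5 × C (aromatic): 1 H each → 5
  4 × C: 1 H each → 4
  2 × C: 3 H each → 6
  1 × C: no H
  1 × C (aromatic): no H
  1 × O: 1 H
  1 × O: no H
  Total hydrogens = 30.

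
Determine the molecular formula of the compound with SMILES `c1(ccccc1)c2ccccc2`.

C12H10

Heavy atoms from the SMILES: 12 C.
Implicit hydrogens by atom environment:
  10 × C (aromatic): 1 H each → 10
  2 × C (aromatic): no H
  Total hydrogens = 10.
Molecular formula: C12H10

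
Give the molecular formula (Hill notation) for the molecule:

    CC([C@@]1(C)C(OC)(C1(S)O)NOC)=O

C8H15NO4S

Heavy atoms from the SMILES: 8 C, 1 N, 4 O, 1 S.
Implicit hydrogens by atom environment:
  4 × C: 3 H each → 12
  4 × C: no H
  3 × O: no H
  1 × N: 1 H
  1 × O: 1 H
  1 × S: 1 H
  Total hydrogens = 15.
Molecular formula: C8H15NO4S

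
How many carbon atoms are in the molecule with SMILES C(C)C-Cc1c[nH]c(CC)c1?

The symbol for carbon appears 10 times in the SMILES. Lowercase c denotes aromatic carbon and counts toward C.

10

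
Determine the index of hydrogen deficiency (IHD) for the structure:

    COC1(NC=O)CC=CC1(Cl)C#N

5

Molecular formula from the SMILES: C8H9ClN2O2.
DoU = (2C + 2 + N − H − X)/2 = (2·8 + 2 + 2 − 9 − 1)/2 = 10/2 = 5.
(Structurally: 1 ring(s) + 4 π bond(s) = 5.)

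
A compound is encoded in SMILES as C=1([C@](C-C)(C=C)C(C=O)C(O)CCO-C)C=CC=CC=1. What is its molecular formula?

C17H24O3

Heavy atoms from the SMILES: 17 C, 3 O.
Implicit hydrogens by atom environment:
  5 × C (aromatic): 1 H each → 5
  4 × C: 2 H each → 8
  4 × C: 1 H each → 4
  2 × C: 3 H each → 6
  2 × O: no H
  1 × C: no H
  1 × C (aromatic): no H
  1 × O: 1 H
  Total hydrogens = 24.
Molecular formula: C17H24O3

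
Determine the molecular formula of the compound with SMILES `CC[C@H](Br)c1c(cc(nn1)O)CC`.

Heavy atoms from the SMILES: 1 Br, 9 C, 2 N, 1 O.
Implicit hydrogens by atom environment:
  3 × C (aromatic): no H
  2 × C: 3 H each → 6
  2 × C: 2 H each → 4
  2 × N (aromatic): no H
  1 × Br: no H
  1 × C (aromatic): 1 H
  1 × C: 1 H
  1 × O: 1 H
  Total hydrogens = 13.
Molecular formula: C9H13BrN2O

C9H13BrN2O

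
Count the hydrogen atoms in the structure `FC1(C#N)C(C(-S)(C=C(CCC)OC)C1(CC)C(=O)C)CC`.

26

Hydrogens are implicit in SMILES; fill each atom to its normal valence:
  6 × C: no H
  5 × C: 3 H each → 15
  4 × C: 2 H each → 8
  2 × C: 1 H each → 2
  2 × O: no H
  1 × F: no H
  1 × N: no H
  1 × S: 1 H
  Total hydrogens = 26.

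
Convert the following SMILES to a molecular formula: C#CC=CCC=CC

Heavy atoms from the SMILES: 8 C.
Implicit hydrogens by atom environment:
  5 × C: 1 H each → 5
  1 × C: 3 H
  1 × C: 2 H
  1 × C: no H
  Total hydrogens = 10.
Molecular formula: C8H10

C8H10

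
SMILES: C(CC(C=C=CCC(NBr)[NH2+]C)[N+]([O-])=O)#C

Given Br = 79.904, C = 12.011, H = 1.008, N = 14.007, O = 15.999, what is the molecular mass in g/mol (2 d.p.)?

289.15

Molecular formula: C10H15BrN3O2+.
M = 1×79.904 + 10×12.011 + 15×1.008 + 3×14.007 + 2×15.999 = 289.15 g/mol.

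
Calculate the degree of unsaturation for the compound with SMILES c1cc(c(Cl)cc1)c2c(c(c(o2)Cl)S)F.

Molecular formula from the SMILES: C10H5Cl2FOS.
DoU = (2C + 2 + N − H − X)/2 = (2·10 + 2 + 0 − 5 − 3)/2 = 14/2 = 7.
(Structurally: 2 ring(s) + 5 π bond(s) = 7.)

7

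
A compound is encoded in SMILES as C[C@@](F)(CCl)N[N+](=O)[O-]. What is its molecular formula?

C3H6ClFN2O2

Heavy atoms from the SMILES: 3 C, 1 Cl, 1 F, 2 N, 2 O.
Implicit hydrogens by atom environment:
  1 × C: 3 H
  1 × C: 2 H
  1 × C: no H
  1 × Cl: no H
  1 × F: no H
  1 × N: 1 H
  1 × N (charge +1): no H
  1 × O: no H
  1 × O (charge -1): no H
  Total hydrogens = 6.
Molecular formula: C3H6ClFN2O2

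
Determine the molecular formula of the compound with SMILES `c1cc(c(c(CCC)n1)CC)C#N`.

C11H14N2

Heavy atoms from the SMILES: 11 C, 2 N.
Implicit hydrogens by atom environment:
  3 × C: 2 H each → 6
  3 × C (aromatic): no H
  2 × C: 3 H each → 6
  2 × C (aromatic): 1 H each → 2
  1 × C: no H
  1 × N (aromatic): no H
  1 × N: no H
  Total hydrogens = 14.
Molecular formula: C11H14N2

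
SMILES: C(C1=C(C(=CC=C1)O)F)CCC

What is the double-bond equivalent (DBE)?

4

Molecular formula from the SMILES: C10H13FO.
DoU = (2C + 2 + N − H − X)/2 = (2·10 + 2 + 0 − 13 − 1)/2 = 8/2 = 4.
(Structurally: 1 ring(s) + 3 π bond(s) = 4.)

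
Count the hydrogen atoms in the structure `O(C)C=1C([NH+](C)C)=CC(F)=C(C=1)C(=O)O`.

13

Hydrogens are implicit in SMILES; fill each atom to its normal valence:
  4 × C (aromatic): no H
  3 × C: 3 H each → 9
  2 × C (aromatic): 1 H each → 2
  2 × O: no H
  1 × C: no H
  1 × F: no H
  1 × N (charge +1): 1 H
  1 × O: 1 H
  Total hydrogens = 13.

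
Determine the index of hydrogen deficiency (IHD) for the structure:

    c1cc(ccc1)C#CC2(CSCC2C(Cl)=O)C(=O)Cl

9

Molecular formula from the SMILES: C14H10Cl2O2S.
DoU = (2C + 2 + N − H − X)/2 = (2·14 + 2 + 0 − 10 − 2)/2 = 18/2 = 9.
(Structurally: 2 ring(s) + 7 π bond(s) = 9.)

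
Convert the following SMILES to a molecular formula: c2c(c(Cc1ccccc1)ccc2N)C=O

Heavy atoms from the SMILES: 14 C, 1 N, 1 O.
Implicit hydrogens by atom environment:
  8 × C (aromatic): 1 H each → 8
  4 × C (aromatic): no H
  1 × C: 2 H
  1 × C: 1 H
  1 × N: 2 H
  1 × O: no H
  Total hydrogens = 13.
Molecular formula: C14H13NO

C14H13NO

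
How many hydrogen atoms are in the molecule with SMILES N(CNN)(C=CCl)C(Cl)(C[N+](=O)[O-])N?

Hydrogens are implicit in SMILES; fill each atom to its normal valence:
  2 × C: 2 H each → 4
  2 × C: 1 H each → 2
  2 × Cl: no H
  2 × N: 2 H each → 4
  1 × C: no H
  1 × N: 1 H
  1 × N: no H
  1 × N (charge +1): no H
  1 × O: no H
  1 × O (charge -1): no H
  Total hydrogens = 11.

11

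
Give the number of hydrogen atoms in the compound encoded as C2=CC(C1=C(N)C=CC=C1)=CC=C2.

Hydrogens are implicit in SMILES; fill each atom to its normal valence:
  9 × C (aromatic): 1 H each → 9
  3 × C (aromatic): no H
  1 × N: 2 H
  Total hydrogens = 11.

11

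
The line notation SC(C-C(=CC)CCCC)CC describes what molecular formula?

Heavy atoms from the SMILES: 11 C, 1 S.
Implicit hydrogens by atom environment:
  5 × C: 2 H each → 10
  3 × C: 3 H each → 9
  2 × C: 1 H each → 2
  1 × C: no H
  1 × S: 1 H
  Total hydrogens = 22.
Molecular formula: C11H22S

C11H22S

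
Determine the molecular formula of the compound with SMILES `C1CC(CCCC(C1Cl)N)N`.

C8H17ClN2

Heavy atoms from the SMILES: 8 C, 1 Cl, 2 N.
Implicit hydrogens by atom environment:
  5 × C: 2 H each → 10
  3 × C: 1 H each → 3
  2 × N: 2 H each → 4
  1 × Cl: no H
  Total hydrogens = 17.
Molecular formula: C8H17ClN2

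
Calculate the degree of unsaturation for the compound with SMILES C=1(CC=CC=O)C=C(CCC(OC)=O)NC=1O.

6

Molecular formula from the SMILES: C12H15NO4.
DoU = (2C + 2 + N − H − X)/2 = (2·12 + 2 + 1 − 15 − 0)/2 = 12/2 = 6.
(Structurally: 1 ring(s) + 5 π bond(s) = 6.)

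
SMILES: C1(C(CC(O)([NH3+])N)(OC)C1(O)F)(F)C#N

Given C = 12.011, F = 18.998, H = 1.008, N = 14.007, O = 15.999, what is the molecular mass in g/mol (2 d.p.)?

Molecular formula: C7H12F2N3O3+.
M = 7×12.011 + 2×18.998 + 12×1.008 + 3×14.007 + 3×15.999 = 224.19 g/mol.

224.19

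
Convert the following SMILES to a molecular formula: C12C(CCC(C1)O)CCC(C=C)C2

C12H20O

Heavy atoms from the SMILES: 12 C, 1 O.
Implicit hydrogens by atom environment:
  7 × C: 2 H each → 14
  5 × C: 1 H each → 5
  1 × O: 1 H
  Total hydrogens = 20.
Molecular formula: C12H20O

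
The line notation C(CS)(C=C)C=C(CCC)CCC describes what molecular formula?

Heavy atoms from the SMILES: 12 C, 1 S.
Implicit hydrogens by atom environment:
  6 × C: 2 H each → 12
  3 × C: 1 H each → 3
  2 × C: 3 H each → 6
  1 × C: no H
  1 × S: 1 H
  Total hydrogens = 22.
Molecular formula: C12H22S

C12H22S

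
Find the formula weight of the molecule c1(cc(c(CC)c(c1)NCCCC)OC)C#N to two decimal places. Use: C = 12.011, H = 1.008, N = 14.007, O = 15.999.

232.33

Molecular formula: C14H20N2O.
M = 14×12.011 + 20×1.008 + 2×14.007 + 1×15.999 = 232.33 g/mol.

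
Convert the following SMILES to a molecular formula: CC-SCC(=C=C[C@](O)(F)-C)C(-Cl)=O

Heavy atoms from the SMILES: 9 C, 1 Cl, 1 F, 2 O, 1 S.
Implicit hydrogens by atom environment:
  4 × C: no H
  2 × C: 3 H each → 6
  2 × C: 2 H each → 4
  1 × C: 1 H
  1 × Cl: no H
  1 × F: no H
  1 × O: 1 H
  1 × O: no H
  1 × S: no H
  Total hydrogens = 12.
Molecular formula: C9H12ClFO2S

C9H12ClFO2S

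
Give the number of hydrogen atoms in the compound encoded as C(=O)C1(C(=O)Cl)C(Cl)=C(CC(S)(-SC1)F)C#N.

Hydrogens are implicit in SMILES; fill each atom to its normal valence:
  6 × C: no H
  2 × C: 2 H each → 4
  2 × Cl: no H
  2 × O: no H
  1 × C: 1 H
  1 × F: no H
  1 × N: no H
  1 × S: 1 H
  1 × S: no H
  Total hydrogens = 6.

6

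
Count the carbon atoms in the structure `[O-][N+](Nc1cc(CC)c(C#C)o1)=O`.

8

The symbol for carbon appears 8 times in the SMILES. Lowercase c denotes aromatic carbon and counts toward C.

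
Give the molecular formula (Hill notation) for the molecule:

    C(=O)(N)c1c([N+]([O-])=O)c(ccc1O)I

C7H5IN2O4

Heavy atoms from the SMILES: 7 C, 1 I, 2 N, 4 O.
Implicit hydrogens by atom environment:
  4 × C (aromatic): no H
  2 × C (aromatic): 1 H each → 2
  2 × O: no H
  1 × C: no H
  1 × I: no H
  1 × N: 2 H
  1 × N (charge +1): no H
  1 × O: 1 H
  1 × O (charge -1): no H
  Total hydrogens = 5.
Molecular formula: C7H5IN2O4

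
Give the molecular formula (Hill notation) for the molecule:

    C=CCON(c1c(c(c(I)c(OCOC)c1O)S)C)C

Heavy atoms from the SMILES: 13 C, 1 I, 1 N, 4 O, 1 S.
Implicit hydrogens by atom environment:
  6 × C (aromatic): no H
  3 × C: 3 H each → 9
  3 × C: 2 H each → 6
  3 × O: no H
  1 × C: 1 H
  1 × I: no H
  1 × N: no H
  1 × O: 1 H
  1 × S: 1 H
  Total hydrogens = 18.
Molecular formula: C13H18INO4S

C13H18INO4S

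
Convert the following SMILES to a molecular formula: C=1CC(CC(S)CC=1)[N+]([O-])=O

Heavy atoms from the SMILES: 7 C, 1 N, 2 O, 1 S.
Implicit hydrogens by atom environment:
  4 × C: 1 H each → 4
  3 × C: 2 H each → 6
  1 × N (charge +1): no H
  1 × O: no H
  1 × O (charge -1): no H
  1 × S: 1 H
  Total hydrogens = 11.
Molecular formula: C7H11NO2S

C7H11NO2S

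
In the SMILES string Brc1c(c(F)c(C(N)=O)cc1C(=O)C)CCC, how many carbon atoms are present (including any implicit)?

The symbol for carbon appears 12 times in the SMILES. Lowercase c denotes aromatic carbon and counts toward C.

12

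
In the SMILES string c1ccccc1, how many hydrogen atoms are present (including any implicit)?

Hydrogens are implicit in SMILES; fill each atom to its normal valence:
  6 × C (aromatic): 1 H each → 6
  Total hydrogens = 6.

6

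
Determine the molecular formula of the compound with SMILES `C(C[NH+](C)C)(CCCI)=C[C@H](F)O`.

Heavy atoms from the SMILES: 9 C, 1 F, 1 I, 1 N, 1 O.
Implicit hydrogens by atom environment:
  4 × C: 2 H each → 8
  2 × C: 3 H each → 6
  2 × C: 1 H each → 2
  1 × C: no H
  1 × F: no H
  1 × I: no H
  1 × N (charge +1): 1 H
  1 × O: 1 H
  Total hydrogens = 18.
Net charge +1.
Molecular formula: C9H18FINO+

C9H18FINO+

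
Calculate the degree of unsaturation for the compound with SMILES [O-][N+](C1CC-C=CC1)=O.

Molecular formula from the SMILES: C6H9NO2.
DoU = (2C + 2 + N − H − X)/2 = (2·6 + 2 + 1 − 9 − 0)/2 = 6/2 = 3.
(Structurally: 1 ring(s) + 2 π bond(s) = 3.)

3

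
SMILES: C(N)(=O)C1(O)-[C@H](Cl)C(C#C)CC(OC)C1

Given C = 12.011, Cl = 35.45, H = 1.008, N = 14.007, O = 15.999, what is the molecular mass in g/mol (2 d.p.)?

Molecular formula: C10H14ClNO3.
M = 10×12.011 + 1×35.45 + 14×1.008 + 1×14.007 + 3×15.999 = 231.68 g/mol.

231.68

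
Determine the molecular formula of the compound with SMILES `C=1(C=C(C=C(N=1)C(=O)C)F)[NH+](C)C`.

C9H12FN2O+

Heavy atoms from the SMILES: 9 C, 1 F, 2 N, 1 O.
Implicit hydrogens by atom environment:
  3 × C: 3 H each → 9
  3 × C (aromatic): no H
  2 × C (aromatic): 1 H each → 2
  1 × C: no H
  1 × F: no H
  1 × N (charge +1): 1 H
  1 × N (aromatic): no H
  1 × O: no H
  Total hydrogens = 12.
Net charge +1.
Molecular formula: C9H12FN2O+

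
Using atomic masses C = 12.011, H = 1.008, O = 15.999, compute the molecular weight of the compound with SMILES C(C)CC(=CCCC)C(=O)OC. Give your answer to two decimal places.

Molecular formula: C10H18O2.
M = 10×12.011 + 18×1.008 + 2×15.999 = 170.25 g/mol.

170.25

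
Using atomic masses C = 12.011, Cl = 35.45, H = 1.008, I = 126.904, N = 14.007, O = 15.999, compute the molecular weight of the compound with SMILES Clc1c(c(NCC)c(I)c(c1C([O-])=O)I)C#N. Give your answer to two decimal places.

475.43

Molecular formula: C10H6ClI2N2O2-.
M = 10×12.011 + 1×35.45 + 6×1.008 + 2×126.904 + 2×14.007 + 2×15.999 = 475.43 g/mol.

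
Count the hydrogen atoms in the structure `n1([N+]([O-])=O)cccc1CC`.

Hydrogens are implicit in SMILES; fill each atom to its normal valence:
  3 × C (aromatic): 1 H each → 3
  1 × C: 3 H
  1 × C: 2 H
  1 × C (aromatic): no H
  1 × N (aromatic): no H
  1 × N (charge +1): no H
  1 × O: no H
  1 × O (charge -1): no H
  Total hydrogens = 8.

8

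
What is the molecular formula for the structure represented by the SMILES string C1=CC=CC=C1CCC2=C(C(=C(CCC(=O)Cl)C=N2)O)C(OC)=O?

C18H18ClNO4

Heavy atoms from the SMILES: 18 C, 1 Cl, 1 N, 4 O.
Implicit hydrogens by atom environment:
  6 × C (aromatic): 1 H each → 6
  5 × C (aromatic): no H
  4 × C: 2 H each → 8
  3 × O: no H
  2 × C: no H
  1 × C: 3 H
  1 × Cl: no H
  1 × N (aromatic): no H
  1 × O: 1 H
  Total hydrogens = 18.
Molecular formula: C18H18ClNO4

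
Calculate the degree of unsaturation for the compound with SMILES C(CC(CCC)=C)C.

Molecular formula from the SMILES: C8H16.
DoU = (2C + 2 + N − H − X)/2 = (2·8 + 2 + 0 − 16 − 0)/2 = 2/2 = 1.
(Structurally: 0 ring(s) + 1 π bond(s) = 1.)

1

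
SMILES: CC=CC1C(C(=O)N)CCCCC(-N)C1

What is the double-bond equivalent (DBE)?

3

Molecular formula from the SMILES: C12H22N2O.
DoU = (2C + 2 + N − H − X)/2 = (2·12 + 2 + 2 − 22 − 0)/2 = 6/2 = 3.
(Structurally: 1 ring(s) + 2 π bond(s) = 3.)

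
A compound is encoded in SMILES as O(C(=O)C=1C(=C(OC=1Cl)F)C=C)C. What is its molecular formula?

Heavy atoms from the SMILES: 8 C, 1 Cl, 1 F, 3 O.
Implicit hydrogens by atom environment:
  4 × C (aromatic): no H
  2 × O: no H
  1 × C: 3 H
  1 × C: 2 H
  1 × C: 1 H
  1 × C: no H
  1 × Cl: no H
  1 × F: no H
  1 × O (aromatic): no H
  Total hydrogens = 6.
Molecular formula: C8H6ClFO3

C8H6ClFO3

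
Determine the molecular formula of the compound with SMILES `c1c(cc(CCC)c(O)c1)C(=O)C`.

Heavy atoms from the SMILES: 11 C, 2 O.
Implicit hydrogens by atom environment:
  3 × C (aromatic): 1 H each → 3
  3 × C (aromatic): no H
  2 × C: 3 H each → 6
  2 × C: 2 H each → 4
  1 × C: no H
  1 × O: 1 H
  1 × O: no H
  Total hydrogens = 14.
Molecular formula: C11H14O2

C11H14O2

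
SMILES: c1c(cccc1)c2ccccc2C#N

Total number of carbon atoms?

13

The symbol for carbon appears 13 times in the SMILES. Lowercase c denotes aromatic carbon and counts toward C.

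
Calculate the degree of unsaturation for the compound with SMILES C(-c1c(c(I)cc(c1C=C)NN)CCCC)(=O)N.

Molecular formula from the SMILES: C13H18IN3O.
DoU = (2C + 2 + N − H − X)/2 = (2·13 + 2 + 3 − 18 − 1)/2 = 12/2 = 6.
(Structurally: 1 ring(s) + 5 π bond(s) = 6.)

6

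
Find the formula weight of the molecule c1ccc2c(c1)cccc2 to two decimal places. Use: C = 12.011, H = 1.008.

Molecular formula: C10H8.
M = 10×12.011 + 8×1.008 = 128.17 g/mol.

128.17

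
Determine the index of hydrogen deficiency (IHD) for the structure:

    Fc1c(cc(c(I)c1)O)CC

4

Molecular formula from the SMILES: C8H8FIO.
DoU = (2C + 2 + N − H − X)/2 = (2·8 + 2 + 0 − 8 − 2)/2 = 8/2 = 4.
(Structurally: 1 ring(s) + 3 π bond(s) = 4.)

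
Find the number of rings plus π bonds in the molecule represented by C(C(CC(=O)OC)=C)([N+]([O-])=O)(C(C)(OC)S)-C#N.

Molecular formula from the SMILES: C10H14N2O5S.
DoU = (2C + 2 + N − H − X)/2 = (2·10 + 2 + 2 − 14 − 0)/2 = 10/2 = 5.
(Structurally: 0 ring(s) + 5 π bond(s) = 5.)

5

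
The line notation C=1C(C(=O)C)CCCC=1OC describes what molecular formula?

Heavy atoms from the SMILES: 9 C, 2 O.
Implicit hydrogens by atom environment:
  3 × C: 2 H each → 6
  2 × C: 3 H each → 6
  2 × C: 1 H each → 2
  2 × C: no H
  2 × O: no H
  Total hydrogens = 14.
Molecular formula: C9H14O2

C9H14O2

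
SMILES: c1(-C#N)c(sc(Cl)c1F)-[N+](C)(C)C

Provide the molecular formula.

C8H9ClFN2S+

Heavy atoms from the SMILES: 8 C, 1 Cl, 1 F, 2 N, 1 S.
Implicit hydrogens by atom environment:
  4 × C (aromatic): no H
  3 × C: 3 H each → 9
  1 × C: no H
  1 × Cl: no H
  1 × F: no H
  1 × N: no H
  1 × N (charge +1): no H
  1 × S (aromatic): no H
  Total hydrogens = 9.
Net charge +1.
Molecular formula: C8H9ClFN2S+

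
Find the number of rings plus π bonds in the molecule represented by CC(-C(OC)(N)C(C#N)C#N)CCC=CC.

Molecular formula from the SMILES: C12H19N3O.
DoU = (2C + 2 + N − H − X)/2 = (2·12 + 2 + 3 − 19 − 0)/2 = 10/2 = 5.
(Structurally: 0 ring(s) + 5 π bond(s) = 5.)

5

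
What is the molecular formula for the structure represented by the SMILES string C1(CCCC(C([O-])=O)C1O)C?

C8H13O3-

Heavy atoms from the SMILES: 8 C, 3 O.
Implicit hydrogens by atom environment:
  3 × C: 2 H each → 6
  3 × C: 1 H each → 3
  1 × C: 3 H
  1 × C: no H
  1 × O: 1 H
  1 × O: no H
  1 × O (charge -1): no H
  Total hydrogens = 13.
Net charge -1.
Molecular formula: C8H13O3-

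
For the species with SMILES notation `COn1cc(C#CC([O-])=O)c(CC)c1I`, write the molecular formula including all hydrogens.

C10H9INO3-

Heavy atoms from the SMILES: 10 C, 1 I, 1 N, 3 O.
Implicit hydrogens by atom environment:
  3 × C (aromatic): no H
  3 × C: no H
  2 × C: 3 H each → 6
  2 × O: no H
  1 × C: 2 H
  1 × C (aromatic): 1 H
  1 × I: no H
  1 × N (aromatic): no H
  1 × O (charge -1): no H
  Total hydrogens = 9.
Net charge -1.
Molecular formula: C10H9INO3-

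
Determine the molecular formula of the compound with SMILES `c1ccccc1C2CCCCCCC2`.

Heavy atoms from the SMILES: 14 C.
Implicit hydrogens by atom environment:
  7 × C: 2 H each → 14
  5 × C (aromatic): 1 H each → 5
  1 × C: 1 H
  1 × C (aromatic): no H
  Total hydrogens = 20.
Molecular formula: C14H20

C14H20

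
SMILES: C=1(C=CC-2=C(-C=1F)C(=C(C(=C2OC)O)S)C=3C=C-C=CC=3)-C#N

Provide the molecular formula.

Heavy atoms from the SMILES: 18 C, 1 F, 1 N, 2 O, 1 S.
Implicit hydrogens by atom environment:
  9 × C (aromatic): no H
  7 × C (aromatic): 1 H each → 7
  1 × C: 3 H
  1 × C: no H
  1 × F: no H
  1 × N: no H
  1 × O: 1 H
  1 × O: no H
  1 × S: 1 H
  Total hydrogens = 12.
Molecular formula: C18H12FNO2S

C18H12FNO2S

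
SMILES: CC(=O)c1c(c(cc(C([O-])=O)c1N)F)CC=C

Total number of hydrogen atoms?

Hydrogens are implicit in SMILES; fill each atom to its normal valence:
  5 × C (aromatic): no H
  2 × C: 2 H each → 4
  2 × C: no H
  2 × O: no H
  1 × C: 3 H
  1 × C (aromatic): 1 H
  1 × C: 1 H
  1 × F: no H
  1 × N: 2 H
  1 × O (charge -1): no H
  Total hydrogens = 11.

11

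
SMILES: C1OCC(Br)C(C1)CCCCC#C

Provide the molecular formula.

C11H17BrO

Heavy atoms from the SMILES: 1 Br, 11 C, 1 O.
Implicit hydrogens by atom environment:
  7 × C: 2 H each → 14
  3 × C: 1 H each → 3
  1 × Br: no H
  1 × C: no H
  1 × O: no H
  Total hydrogens = 17.
Molecular formula: C11H17BrO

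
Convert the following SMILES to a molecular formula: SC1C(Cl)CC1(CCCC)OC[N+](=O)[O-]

C9H16ClNO3S

Heavy atoms from the SMILES: 9 C, 1 Cl, 1 N, 3 O, 1 S.
Implicit hydrogens by atom environment:
  5 × C: 2 H each → 10
  2 × C: 1 H each → 2
  2 × O: no H
  1 × C: 3 H
  1 × C: no H
  1 × Cl: no H
  1 × N (charge +1): no H
  1 × O (charge -1): no H
  1 × S: 1 H
  Total hydrogens = 16.
Molecular formula: C9H16ClNO3S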